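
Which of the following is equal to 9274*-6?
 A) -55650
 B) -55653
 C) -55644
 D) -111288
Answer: C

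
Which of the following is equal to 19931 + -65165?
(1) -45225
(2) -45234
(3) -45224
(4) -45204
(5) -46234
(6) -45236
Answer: 2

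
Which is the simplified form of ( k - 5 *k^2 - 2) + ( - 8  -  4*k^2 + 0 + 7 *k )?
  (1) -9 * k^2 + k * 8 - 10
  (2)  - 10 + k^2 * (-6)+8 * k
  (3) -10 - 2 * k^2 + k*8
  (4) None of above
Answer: 1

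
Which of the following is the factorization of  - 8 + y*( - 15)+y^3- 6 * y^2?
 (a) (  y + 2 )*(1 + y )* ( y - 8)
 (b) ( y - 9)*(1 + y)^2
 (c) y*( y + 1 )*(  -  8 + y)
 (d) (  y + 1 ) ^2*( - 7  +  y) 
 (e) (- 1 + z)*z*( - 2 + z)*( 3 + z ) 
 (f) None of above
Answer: f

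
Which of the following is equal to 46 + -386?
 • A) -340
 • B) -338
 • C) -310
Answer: A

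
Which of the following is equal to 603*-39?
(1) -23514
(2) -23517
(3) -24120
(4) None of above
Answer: 2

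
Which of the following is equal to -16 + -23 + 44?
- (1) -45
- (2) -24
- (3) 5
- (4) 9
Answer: 3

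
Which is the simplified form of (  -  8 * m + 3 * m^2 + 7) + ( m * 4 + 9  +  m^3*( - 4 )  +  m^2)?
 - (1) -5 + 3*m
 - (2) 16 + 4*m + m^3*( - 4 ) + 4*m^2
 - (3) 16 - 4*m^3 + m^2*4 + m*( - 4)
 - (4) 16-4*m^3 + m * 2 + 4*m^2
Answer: 3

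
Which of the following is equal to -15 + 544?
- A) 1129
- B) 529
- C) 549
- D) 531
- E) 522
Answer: B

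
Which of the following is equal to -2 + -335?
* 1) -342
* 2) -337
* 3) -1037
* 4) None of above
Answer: 2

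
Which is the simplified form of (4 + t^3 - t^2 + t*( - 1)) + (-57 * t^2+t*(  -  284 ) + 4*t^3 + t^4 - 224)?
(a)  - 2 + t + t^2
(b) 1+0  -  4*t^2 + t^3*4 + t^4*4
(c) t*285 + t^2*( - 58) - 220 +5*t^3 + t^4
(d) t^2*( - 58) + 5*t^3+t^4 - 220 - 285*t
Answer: d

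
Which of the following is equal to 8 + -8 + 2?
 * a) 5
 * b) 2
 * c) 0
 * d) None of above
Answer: b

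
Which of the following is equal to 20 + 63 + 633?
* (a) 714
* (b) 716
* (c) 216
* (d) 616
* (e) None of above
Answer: b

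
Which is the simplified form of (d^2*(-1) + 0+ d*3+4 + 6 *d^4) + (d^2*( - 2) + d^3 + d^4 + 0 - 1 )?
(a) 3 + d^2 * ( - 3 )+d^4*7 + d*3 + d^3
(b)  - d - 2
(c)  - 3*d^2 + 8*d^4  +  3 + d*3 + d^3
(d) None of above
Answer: a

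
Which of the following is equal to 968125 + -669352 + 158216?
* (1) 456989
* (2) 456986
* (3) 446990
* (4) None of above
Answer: 1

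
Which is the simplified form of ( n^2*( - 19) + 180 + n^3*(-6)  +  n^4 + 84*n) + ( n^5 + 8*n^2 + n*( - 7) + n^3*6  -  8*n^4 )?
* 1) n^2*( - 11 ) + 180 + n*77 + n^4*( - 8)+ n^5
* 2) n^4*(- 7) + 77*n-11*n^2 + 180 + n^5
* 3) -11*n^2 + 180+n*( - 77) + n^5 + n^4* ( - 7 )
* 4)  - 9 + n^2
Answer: 2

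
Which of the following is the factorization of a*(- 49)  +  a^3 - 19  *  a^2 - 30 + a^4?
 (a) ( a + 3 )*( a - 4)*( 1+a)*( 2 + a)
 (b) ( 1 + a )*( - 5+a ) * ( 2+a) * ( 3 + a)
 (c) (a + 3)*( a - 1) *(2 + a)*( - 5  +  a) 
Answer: b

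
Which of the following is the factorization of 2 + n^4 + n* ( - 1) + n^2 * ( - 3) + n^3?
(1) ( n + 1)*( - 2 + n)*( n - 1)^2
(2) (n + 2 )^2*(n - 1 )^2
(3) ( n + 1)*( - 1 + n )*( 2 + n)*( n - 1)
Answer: 3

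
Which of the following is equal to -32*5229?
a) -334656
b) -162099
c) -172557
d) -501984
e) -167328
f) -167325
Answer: e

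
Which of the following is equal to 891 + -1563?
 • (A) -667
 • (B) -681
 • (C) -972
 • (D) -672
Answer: D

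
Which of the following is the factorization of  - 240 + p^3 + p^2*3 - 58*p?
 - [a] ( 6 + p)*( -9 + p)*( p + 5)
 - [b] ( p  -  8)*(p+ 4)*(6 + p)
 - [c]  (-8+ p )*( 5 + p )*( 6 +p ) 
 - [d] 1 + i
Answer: c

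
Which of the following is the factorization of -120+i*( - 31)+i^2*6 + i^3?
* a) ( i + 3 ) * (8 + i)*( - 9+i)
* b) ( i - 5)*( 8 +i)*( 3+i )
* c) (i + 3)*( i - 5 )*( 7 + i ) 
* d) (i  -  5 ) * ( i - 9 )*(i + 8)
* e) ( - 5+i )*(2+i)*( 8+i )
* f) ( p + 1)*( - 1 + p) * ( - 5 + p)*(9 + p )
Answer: b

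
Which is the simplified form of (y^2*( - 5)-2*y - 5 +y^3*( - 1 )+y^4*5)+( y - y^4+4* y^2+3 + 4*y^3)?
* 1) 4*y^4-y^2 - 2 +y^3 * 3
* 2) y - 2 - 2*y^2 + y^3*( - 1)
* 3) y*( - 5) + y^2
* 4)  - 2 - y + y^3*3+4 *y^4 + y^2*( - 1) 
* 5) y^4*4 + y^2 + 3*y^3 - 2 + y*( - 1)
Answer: 4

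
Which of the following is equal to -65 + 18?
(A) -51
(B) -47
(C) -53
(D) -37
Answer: B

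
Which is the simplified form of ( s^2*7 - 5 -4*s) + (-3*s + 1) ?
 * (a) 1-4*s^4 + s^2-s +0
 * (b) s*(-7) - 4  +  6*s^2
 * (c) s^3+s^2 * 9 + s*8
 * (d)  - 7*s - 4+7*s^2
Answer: d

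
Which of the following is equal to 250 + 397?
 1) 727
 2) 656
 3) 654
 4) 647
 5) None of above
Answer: 4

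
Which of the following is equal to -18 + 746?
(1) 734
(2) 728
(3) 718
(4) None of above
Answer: 2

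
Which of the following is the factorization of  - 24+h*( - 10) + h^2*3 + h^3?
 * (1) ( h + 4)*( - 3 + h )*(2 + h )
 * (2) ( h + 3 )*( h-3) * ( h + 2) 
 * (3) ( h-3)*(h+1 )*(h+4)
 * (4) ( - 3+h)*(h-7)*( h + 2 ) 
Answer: 1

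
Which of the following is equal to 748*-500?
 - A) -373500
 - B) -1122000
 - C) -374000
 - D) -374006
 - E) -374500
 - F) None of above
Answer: C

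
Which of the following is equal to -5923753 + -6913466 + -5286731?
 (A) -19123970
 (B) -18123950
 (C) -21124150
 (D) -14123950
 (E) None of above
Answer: B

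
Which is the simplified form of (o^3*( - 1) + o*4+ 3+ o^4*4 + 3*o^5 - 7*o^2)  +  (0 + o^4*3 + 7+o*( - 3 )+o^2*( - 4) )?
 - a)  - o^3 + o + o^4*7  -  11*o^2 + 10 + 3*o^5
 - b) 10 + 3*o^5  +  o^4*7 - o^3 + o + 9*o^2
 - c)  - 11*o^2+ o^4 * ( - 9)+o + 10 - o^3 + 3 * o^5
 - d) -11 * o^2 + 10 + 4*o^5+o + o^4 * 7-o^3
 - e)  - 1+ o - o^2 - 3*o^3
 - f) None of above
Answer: a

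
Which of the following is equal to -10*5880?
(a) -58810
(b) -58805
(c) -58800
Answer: c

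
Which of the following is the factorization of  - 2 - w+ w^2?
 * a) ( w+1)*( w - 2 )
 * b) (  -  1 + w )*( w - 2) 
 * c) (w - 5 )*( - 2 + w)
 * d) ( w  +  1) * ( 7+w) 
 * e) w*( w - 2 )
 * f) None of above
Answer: a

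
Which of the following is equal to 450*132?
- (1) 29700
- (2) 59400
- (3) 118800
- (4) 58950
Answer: 2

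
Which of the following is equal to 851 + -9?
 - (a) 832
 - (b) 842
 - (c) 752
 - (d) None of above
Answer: b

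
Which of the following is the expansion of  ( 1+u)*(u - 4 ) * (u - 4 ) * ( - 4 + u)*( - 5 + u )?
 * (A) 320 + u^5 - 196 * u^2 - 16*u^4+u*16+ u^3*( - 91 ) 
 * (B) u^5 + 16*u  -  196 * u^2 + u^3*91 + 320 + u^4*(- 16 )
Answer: B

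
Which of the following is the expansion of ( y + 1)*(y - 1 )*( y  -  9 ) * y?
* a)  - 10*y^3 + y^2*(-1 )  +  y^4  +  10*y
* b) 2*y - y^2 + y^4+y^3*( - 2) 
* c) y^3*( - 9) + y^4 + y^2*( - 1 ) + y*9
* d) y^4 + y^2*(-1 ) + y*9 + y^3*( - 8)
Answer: c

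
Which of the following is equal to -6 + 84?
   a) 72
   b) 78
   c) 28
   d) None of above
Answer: b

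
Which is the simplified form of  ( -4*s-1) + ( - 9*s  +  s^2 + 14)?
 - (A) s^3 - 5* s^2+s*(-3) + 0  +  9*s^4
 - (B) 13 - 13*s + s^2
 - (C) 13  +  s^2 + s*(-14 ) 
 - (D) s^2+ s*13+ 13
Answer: B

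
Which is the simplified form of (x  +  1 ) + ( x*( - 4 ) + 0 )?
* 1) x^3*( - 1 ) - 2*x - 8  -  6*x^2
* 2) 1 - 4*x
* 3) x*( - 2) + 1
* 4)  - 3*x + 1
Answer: 4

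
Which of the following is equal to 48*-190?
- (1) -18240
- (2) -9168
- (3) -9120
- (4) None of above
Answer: 3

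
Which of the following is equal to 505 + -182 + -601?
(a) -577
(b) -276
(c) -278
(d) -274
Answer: c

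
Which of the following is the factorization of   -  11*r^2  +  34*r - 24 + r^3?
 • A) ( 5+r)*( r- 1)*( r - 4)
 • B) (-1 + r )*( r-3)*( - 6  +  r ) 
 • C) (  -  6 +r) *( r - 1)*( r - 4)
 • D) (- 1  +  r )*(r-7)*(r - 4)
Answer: C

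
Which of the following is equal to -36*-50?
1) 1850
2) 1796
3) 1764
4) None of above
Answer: 4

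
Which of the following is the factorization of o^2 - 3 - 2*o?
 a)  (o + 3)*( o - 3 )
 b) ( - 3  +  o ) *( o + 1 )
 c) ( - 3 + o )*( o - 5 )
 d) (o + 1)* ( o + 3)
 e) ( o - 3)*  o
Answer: b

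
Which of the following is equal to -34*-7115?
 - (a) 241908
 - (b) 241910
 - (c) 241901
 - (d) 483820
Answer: b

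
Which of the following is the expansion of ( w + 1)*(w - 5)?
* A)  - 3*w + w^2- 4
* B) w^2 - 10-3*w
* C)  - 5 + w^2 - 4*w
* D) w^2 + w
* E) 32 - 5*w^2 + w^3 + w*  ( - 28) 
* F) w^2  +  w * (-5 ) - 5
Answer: C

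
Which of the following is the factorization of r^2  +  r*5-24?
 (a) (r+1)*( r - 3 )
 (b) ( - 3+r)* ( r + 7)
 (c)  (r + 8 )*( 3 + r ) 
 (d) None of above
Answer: d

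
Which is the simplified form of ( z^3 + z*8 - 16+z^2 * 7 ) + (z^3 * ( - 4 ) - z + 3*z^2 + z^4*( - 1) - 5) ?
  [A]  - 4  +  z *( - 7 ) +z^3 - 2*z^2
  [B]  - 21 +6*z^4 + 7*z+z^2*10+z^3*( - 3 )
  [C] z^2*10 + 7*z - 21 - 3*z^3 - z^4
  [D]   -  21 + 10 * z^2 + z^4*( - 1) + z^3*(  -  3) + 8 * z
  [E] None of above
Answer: C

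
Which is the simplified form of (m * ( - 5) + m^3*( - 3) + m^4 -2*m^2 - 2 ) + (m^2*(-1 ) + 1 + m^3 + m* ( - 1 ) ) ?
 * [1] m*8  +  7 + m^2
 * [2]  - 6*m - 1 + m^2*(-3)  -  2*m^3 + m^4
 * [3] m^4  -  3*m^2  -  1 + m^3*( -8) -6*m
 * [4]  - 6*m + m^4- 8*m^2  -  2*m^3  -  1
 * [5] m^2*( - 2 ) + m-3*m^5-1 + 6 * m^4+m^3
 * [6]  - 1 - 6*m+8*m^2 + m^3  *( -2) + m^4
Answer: 2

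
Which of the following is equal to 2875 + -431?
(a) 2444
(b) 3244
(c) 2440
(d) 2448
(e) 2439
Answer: a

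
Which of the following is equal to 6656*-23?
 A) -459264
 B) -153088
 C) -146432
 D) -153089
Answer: B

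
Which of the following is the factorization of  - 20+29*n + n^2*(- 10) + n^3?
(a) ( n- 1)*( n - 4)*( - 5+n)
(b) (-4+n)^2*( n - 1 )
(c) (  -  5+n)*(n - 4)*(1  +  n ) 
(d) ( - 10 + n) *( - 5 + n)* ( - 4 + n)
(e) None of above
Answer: a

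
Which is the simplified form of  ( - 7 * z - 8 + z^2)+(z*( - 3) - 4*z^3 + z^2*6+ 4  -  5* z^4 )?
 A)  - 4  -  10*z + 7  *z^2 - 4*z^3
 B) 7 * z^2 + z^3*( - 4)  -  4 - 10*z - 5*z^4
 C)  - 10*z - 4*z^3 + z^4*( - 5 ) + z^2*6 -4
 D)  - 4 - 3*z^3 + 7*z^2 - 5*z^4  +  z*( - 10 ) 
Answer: B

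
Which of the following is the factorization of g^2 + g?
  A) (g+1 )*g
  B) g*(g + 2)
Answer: A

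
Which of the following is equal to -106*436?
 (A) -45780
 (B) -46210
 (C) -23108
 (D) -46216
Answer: D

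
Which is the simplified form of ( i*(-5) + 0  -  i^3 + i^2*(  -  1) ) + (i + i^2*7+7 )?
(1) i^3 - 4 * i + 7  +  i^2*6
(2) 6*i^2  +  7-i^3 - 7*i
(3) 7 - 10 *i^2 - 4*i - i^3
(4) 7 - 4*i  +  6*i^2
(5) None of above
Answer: 5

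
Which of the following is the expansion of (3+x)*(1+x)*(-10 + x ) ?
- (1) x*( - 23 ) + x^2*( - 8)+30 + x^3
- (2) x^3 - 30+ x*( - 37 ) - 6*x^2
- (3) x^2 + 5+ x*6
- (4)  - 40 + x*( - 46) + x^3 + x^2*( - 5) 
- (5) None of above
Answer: 2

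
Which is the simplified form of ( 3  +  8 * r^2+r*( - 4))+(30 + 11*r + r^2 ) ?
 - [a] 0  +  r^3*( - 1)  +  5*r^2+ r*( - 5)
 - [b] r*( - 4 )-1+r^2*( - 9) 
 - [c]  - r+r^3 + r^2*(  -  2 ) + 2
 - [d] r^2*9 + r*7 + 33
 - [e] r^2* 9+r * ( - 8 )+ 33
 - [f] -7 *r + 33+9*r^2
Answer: d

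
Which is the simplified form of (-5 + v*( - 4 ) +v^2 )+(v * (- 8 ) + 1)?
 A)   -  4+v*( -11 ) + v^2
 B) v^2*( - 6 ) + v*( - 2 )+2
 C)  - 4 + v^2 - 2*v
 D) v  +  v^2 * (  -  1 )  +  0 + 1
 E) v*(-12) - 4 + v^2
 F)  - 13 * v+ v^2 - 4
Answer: E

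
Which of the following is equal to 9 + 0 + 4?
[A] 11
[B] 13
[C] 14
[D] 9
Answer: B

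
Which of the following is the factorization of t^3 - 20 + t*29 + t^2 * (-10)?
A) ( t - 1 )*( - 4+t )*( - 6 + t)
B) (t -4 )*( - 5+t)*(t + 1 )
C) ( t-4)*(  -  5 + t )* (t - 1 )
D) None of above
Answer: C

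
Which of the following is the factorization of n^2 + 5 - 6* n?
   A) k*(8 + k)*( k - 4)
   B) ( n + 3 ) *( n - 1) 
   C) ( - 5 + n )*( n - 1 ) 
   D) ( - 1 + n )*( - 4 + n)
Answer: C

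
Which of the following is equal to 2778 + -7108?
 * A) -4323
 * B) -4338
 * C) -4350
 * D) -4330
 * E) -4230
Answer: D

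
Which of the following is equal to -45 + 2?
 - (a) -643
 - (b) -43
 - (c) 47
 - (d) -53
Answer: b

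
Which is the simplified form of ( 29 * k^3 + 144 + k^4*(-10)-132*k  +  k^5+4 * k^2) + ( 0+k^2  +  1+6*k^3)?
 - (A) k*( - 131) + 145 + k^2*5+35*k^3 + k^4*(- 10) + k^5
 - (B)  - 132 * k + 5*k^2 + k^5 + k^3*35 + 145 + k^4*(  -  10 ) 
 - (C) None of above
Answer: B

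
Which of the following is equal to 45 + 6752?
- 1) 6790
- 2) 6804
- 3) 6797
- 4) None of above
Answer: 3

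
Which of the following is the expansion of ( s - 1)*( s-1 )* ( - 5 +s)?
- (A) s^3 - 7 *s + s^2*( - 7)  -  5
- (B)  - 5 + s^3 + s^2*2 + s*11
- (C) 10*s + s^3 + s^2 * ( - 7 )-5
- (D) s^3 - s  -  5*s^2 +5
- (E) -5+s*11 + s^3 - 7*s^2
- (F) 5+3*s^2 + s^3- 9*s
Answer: E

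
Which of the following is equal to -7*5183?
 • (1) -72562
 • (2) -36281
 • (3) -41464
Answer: 2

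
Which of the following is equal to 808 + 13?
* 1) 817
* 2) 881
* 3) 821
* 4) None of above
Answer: 3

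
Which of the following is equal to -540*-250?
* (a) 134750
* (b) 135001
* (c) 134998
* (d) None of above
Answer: d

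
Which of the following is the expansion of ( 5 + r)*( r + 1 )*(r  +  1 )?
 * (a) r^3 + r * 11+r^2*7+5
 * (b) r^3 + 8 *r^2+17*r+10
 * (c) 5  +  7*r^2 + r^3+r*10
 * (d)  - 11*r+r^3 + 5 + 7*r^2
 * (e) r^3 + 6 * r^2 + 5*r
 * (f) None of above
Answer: a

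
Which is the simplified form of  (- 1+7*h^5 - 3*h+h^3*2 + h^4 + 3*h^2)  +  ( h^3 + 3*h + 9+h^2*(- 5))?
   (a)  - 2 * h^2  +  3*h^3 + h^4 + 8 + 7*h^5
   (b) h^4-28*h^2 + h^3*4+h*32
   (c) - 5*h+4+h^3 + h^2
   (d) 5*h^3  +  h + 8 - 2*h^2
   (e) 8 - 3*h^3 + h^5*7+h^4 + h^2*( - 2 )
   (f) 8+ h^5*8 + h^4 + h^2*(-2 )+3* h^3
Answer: a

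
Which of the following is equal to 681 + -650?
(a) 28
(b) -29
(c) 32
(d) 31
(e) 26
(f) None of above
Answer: d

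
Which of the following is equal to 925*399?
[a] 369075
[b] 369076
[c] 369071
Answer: a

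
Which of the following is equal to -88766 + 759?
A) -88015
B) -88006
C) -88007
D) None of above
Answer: C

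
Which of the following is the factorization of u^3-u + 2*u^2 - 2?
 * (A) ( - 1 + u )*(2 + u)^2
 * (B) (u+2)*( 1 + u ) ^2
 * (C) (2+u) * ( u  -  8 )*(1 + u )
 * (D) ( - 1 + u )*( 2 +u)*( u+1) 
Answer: D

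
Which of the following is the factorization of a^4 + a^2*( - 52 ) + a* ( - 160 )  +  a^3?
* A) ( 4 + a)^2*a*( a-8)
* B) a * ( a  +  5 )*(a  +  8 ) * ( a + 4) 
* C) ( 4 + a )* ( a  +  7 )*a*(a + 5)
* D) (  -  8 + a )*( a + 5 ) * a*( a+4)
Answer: D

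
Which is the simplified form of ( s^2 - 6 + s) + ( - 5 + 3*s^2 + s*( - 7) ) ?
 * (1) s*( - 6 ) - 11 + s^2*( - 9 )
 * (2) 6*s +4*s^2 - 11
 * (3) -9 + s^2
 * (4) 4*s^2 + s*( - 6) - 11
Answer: 4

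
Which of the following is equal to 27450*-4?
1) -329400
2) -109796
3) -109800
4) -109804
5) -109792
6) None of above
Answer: 3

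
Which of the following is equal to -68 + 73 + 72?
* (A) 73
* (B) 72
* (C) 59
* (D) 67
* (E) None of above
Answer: E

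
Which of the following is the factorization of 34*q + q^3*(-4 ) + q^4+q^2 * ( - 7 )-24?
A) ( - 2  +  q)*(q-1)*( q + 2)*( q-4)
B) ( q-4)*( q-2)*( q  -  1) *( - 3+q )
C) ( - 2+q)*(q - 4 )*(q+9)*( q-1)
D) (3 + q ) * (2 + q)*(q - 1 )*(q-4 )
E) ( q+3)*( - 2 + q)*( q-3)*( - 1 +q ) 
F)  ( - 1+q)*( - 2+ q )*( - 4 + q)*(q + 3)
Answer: F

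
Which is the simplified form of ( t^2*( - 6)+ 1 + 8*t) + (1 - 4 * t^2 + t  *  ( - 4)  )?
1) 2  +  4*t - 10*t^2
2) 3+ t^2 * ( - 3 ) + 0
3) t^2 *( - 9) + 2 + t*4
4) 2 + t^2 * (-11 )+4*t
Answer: 1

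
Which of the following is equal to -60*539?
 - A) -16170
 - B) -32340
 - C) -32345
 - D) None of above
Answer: B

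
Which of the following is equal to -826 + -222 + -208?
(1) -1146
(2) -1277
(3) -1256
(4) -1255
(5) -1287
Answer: 3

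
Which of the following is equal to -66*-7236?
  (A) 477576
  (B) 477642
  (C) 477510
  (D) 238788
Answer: A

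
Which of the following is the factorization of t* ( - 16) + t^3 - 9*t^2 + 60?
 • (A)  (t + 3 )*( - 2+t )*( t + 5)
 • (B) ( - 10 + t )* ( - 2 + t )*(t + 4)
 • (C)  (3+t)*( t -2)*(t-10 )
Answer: C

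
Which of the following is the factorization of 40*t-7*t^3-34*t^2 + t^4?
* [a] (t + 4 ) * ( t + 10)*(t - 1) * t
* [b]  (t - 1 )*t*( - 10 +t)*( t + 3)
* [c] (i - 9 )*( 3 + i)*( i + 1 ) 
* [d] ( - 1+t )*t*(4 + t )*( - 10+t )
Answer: d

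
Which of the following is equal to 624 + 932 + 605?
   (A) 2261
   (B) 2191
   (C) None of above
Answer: C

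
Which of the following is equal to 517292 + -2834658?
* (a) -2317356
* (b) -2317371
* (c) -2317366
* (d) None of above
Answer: c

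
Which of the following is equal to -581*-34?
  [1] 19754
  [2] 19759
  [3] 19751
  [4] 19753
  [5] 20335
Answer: 1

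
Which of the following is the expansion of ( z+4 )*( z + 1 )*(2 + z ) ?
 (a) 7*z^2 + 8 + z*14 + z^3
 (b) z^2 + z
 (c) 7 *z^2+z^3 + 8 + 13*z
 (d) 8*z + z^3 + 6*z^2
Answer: a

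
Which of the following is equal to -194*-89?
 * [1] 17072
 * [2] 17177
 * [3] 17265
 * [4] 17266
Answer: 4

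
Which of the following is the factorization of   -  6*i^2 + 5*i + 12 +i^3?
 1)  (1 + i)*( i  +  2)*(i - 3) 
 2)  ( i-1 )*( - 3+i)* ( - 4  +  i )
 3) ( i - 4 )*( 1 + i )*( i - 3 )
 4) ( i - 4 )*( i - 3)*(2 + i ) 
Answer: 3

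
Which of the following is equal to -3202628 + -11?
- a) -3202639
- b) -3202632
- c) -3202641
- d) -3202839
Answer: a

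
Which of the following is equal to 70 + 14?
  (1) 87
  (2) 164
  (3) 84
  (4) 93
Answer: 3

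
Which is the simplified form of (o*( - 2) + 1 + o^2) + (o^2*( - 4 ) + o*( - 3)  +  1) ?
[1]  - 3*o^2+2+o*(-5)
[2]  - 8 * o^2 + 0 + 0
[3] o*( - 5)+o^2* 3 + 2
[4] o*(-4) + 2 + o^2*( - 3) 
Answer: 1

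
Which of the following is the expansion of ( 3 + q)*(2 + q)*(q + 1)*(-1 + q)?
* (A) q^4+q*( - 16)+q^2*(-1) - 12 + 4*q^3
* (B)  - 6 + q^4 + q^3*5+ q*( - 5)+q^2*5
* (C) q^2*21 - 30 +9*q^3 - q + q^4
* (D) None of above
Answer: B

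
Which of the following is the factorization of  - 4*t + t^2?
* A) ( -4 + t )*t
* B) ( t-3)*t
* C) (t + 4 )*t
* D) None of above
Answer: A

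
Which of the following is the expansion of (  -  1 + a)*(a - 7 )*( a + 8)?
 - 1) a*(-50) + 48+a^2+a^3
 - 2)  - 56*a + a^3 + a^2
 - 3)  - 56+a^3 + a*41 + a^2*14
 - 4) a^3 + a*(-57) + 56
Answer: 4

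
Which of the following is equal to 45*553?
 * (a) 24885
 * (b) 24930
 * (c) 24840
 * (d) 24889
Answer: a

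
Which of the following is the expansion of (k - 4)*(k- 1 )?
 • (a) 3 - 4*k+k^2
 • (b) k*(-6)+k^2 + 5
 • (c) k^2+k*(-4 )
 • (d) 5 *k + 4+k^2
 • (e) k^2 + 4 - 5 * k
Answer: e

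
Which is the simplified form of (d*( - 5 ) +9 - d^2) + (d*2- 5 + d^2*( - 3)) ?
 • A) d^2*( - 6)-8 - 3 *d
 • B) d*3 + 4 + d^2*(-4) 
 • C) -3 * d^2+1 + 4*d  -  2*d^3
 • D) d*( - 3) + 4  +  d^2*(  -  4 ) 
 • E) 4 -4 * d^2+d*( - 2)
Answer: D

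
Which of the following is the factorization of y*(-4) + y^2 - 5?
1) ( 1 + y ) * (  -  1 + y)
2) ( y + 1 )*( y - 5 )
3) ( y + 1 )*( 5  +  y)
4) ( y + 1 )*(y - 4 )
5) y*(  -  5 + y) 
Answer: 2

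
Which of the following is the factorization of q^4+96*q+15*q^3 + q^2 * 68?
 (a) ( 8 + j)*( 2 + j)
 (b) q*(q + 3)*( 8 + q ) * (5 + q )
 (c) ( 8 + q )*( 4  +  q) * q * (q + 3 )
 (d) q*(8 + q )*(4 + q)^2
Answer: c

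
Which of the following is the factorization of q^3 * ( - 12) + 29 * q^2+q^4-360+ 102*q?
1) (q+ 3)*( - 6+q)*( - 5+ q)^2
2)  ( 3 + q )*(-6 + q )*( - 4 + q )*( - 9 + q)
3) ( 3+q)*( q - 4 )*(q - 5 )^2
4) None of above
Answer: 4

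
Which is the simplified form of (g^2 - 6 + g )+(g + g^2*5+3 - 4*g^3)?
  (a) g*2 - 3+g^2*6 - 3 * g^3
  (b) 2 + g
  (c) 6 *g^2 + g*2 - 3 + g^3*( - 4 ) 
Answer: c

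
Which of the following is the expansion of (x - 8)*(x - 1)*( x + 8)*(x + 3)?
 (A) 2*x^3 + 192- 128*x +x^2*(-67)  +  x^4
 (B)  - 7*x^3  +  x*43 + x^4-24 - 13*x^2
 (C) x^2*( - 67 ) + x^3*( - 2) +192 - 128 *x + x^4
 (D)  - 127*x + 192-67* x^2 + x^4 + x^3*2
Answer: A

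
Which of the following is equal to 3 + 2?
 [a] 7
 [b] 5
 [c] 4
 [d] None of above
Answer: b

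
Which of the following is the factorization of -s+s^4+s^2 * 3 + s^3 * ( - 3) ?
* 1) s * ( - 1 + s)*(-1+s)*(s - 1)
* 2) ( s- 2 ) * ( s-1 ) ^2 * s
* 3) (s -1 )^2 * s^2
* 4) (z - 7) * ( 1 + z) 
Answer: 1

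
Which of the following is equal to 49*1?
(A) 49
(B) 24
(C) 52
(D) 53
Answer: A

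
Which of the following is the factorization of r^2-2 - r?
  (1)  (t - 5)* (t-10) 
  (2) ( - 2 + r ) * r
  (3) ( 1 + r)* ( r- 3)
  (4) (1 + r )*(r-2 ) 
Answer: 4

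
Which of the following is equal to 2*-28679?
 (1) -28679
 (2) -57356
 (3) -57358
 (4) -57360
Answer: 3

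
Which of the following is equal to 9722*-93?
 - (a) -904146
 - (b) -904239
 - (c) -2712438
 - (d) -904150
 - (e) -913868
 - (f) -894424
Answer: a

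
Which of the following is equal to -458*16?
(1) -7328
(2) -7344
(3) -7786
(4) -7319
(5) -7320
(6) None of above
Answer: 1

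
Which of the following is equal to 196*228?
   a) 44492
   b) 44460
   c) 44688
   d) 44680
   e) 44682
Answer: c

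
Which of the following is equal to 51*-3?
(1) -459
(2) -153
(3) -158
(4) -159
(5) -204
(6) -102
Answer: 2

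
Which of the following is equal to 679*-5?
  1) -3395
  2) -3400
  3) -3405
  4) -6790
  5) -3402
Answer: 1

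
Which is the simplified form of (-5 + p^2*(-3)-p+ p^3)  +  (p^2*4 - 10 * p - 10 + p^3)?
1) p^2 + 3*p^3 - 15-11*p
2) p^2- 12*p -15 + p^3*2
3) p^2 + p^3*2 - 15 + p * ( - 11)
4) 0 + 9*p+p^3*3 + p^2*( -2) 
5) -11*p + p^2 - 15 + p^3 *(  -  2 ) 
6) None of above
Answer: 3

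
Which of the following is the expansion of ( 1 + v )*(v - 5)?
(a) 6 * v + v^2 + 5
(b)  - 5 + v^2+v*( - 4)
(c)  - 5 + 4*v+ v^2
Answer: b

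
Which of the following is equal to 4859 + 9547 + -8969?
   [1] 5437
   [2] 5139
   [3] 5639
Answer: 1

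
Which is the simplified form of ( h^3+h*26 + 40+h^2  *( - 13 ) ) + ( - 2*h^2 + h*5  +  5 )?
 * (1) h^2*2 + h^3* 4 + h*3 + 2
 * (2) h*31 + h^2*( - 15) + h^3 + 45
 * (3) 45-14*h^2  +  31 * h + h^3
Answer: 2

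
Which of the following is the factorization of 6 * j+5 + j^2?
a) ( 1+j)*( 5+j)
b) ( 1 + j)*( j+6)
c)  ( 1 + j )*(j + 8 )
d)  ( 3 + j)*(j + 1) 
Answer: a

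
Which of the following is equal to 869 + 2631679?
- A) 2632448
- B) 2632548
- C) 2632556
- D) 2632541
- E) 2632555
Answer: B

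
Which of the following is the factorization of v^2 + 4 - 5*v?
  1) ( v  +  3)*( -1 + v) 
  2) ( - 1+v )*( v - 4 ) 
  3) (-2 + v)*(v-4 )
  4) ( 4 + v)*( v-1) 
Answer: 2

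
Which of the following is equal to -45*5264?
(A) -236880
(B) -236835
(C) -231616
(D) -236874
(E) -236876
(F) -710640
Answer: A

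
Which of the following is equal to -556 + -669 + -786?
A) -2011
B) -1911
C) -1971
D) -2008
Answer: A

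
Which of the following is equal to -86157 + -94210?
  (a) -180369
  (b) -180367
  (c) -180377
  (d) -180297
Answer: b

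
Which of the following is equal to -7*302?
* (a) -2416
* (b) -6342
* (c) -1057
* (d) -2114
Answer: d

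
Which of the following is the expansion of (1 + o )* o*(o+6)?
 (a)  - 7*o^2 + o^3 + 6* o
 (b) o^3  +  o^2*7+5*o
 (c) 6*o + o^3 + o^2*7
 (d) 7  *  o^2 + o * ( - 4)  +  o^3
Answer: c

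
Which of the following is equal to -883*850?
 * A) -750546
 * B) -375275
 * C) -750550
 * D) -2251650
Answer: C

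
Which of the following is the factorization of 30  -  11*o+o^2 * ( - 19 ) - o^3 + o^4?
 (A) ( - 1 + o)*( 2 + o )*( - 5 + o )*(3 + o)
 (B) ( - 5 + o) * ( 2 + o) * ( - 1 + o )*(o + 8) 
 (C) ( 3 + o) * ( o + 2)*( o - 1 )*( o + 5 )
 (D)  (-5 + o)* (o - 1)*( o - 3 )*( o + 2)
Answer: A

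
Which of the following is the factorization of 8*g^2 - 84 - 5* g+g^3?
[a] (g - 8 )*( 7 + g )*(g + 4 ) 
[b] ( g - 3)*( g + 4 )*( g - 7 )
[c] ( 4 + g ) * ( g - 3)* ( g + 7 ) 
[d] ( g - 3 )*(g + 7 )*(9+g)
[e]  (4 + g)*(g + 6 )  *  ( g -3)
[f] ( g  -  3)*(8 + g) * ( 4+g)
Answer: c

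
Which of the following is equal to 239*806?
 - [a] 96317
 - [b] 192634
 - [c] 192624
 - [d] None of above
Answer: b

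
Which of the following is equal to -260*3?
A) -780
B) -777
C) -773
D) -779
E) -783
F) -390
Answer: A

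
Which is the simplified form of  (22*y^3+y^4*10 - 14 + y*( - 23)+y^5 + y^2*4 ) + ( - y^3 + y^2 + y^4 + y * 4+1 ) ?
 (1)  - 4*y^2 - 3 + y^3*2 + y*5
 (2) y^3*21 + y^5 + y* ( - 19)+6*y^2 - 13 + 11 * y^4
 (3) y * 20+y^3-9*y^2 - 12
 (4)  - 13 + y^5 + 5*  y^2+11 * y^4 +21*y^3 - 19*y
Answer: 4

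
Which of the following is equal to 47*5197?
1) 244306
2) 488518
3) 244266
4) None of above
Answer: 4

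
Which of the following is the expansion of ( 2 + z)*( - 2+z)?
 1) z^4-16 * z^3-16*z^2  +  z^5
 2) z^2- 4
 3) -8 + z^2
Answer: 2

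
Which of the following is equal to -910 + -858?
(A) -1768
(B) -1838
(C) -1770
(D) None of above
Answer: A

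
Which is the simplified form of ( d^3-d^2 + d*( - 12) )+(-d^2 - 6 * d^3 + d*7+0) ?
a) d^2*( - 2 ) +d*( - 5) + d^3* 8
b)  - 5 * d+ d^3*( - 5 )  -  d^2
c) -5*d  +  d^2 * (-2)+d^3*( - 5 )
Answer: c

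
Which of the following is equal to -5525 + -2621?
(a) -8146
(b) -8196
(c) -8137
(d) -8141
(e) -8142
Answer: a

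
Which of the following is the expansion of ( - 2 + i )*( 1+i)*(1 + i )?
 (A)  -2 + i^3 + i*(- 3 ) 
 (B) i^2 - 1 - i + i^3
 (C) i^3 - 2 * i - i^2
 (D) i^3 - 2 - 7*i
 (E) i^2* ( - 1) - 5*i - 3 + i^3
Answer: A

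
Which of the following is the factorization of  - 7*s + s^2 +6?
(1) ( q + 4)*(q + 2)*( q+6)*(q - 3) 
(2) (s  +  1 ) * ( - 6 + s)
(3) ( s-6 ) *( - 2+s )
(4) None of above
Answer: 4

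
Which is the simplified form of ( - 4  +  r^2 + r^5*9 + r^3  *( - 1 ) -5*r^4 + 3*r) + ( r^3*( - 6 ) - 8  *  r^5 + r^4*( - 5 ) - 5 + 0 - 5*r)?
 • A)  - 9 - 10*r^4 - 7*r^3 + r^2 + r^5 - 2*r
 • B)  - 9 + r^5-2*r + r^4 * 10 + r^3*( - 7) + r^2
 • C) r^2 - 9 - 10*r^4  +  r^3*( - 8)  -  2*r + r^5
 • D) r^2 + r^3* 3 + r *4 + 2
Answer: A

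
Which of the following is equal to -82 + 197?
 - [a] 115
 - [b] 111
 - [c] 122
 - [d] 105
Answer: a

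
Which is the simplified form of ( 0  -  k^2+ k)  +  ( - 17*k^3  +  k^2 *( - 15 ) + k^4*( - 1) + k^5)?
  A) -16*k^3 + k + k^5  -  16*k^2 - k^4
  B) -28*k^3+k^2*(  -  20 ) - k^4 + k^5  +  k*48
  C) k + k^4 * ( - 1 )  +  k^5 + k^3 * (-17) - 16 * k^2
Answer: C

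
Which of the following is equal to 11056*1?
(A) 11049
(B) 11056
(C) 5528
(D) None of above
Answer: B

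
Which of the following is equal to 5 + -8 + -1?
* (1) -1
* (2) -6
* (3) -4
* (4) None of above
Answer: 3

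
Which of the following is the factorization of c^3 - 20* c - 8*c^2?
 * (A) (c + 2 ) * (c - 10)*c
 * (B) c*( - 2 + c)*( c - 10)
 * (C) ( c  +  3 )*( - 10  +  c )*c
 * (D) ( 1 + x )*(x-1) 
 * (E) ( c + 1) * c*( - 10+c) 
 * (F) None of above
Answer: A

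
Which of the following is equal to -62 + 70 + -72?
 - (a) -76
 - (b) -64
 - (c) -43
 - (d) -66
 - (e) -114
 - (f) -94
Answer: b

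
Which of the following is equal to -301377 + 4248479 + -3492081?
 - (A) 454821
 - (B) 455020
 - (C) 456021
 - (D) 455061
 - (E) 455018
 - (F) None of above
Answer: F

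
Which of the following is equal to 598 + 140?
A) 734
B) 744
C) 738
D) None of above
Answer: C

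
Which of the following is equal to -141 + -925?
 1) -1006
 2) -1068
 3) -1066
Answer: 3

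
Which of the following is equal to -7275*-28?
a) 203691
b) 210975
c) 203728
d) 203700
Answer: d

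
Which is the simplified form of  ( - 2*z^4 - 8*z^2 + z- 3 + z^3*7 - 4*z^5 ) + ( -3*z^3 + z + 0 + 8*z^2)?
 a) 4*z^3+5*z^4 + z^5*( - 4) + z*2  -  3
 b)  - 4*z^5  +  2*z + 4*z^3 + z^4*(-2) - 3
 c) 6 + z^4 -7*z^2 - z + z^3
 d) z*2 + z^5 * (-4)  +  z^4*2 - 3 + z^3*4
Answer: b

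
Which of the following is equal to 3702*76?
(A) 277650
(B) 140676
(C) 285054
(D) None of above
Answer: D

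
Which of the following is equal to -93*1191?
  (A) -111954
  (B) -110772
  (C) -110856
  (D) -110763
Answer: D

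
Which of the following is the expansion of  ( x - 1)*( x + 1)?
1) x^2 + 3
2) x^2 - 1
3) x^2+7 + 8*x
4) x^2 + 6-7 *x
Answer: 2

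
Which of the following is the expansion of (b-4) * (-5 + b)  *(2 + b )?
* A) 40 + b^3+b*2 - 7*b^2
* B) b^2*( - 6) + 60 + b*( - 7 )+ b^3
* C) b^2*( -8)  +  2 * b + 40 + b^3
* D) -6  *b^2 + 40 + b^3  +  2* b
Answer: A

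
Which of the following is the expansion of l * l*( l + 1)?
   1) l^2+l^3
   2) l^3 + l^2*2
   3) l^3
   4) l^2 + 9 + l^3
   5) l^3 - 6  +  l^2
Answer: 1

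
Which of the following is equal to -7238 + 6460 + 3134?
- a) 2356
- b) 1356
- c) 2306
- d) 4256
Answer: a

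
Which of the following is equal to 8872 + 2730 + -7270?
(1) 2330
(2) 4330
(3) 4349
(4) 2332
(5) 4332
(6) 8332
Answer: 5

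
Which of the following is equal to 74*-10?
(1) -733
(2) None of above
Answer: 2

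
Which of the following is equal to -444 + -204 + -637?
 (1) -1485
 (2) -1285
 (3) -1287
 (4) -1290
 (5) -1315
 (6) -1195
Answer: 2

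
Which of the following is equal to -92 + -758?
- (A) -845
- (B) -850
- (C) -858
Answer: B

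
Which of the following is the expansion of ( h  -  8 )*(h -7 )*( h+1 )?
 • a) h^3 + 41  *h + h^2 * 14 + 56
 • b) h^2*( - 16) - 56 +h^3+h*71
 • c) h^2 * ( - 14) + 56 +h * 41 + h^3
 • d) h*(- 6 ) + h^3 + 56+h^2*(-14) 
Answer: c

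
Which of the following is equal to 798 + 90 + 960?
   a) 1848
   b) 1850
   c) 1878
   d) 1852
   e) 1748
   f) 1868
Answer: a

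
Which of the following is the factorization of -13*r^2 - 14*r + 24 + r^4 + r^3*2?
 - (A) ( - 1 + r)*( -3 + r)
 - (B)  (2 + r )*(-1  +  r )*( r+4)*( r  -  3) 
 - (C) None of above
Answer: B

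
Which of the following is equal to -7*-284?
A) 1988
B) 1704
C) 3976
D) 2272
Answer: A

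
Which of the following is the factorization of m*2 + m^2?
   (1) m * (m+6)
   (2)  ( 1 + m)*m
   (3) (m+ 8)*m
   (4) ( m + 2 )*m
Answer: 4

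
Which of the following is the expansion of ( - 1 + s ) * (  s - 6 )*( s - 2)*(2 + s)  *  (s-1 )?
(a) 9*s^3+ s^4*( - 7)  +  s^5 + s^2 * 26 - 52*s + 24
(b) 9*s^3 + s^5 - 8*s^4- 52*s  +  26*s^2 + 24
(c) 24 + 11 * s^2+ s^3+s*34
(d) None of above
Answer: b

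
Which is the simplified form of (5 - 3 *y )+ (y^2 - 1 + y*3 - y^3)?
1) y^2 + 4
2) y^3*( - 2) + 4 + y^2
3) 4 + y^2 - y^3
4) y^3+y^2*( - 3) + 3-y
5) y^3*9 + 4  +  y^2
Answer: 3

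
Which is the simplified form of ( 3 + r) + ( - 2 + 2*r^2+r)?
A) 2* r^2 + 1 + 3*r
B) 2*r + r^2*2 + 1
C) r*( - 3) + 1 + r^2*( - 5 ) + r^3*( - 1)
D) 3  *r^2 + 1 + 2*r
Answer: B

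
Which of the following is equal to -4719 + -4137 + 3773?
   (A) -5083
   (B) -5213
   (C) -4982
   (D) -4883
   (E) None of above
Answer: A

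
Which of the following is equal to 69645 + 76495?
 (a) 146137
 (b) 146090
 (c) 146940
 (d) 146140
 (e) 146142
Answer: d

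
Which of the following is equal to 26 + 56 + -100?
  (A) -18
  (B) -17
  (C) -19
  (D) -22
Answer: A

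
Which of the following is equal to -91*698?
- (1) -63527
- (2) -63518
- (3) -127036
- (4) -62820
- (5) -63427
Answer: 2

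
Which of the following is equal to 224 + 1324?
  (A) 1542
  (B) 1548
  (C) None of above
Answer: B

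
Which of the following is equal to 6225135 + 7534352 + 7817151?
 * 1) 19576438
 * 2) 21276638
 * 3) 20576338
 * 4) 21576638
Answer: 4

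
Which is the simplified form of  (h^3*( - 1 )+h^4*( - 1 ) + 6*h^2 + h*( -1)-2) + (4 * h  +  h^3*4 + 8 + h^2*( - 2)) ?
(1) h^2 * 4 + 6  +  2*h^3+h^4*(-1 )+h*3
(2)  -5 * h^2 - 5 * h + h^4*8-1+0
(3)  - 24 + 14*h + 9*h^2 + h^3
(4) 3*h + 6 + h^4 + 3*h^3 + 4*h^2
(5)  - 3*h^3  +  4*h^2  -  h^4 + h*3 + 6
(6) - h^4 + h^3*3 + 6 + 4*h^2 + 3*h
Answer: 6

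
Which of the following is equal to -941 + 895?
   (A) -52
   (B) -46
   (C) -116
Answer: B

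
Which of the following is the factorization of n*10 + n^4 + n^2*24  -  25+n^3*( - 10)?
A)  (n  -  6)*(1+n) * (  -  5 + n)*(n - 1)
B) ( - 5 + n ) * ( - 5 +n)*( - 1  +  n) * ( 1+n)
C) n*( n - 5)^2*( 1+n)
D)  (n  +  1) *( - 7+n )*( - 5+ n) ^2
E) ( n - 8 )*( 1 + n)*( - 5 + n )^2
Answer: B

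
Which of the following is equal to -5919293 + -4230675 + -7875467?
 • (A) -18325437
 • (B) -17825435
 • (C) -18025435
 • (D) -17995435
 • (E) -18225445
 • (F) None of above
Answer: C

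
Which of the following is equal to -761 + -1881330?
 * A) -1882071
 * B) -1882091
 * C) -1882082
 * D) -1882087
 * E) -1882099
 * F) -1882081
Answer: B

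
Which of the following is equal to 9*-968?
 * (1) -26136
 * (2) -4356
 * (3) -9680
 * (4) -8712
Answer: 4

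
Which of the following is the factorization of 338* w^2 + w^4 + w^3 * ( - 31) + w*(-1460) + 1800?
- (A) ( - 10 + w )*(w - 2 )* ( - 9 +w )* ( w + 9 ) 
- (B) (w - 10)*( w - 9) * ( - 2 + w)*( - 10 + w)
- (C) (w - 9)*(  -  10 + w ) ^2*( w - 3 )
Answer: B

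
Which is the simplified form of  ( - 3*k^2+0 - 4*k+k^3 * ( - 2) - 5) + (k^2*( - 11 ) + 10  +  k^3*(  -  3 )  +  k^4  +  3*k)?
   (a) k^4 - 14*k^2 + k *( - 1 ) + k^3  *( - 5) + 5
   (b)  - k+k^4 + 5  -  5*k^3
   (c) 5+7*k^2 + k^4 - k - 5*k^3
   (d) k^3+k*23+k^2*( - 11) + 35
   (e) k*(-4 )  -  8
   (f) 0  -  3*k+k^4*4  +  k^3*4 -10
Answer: a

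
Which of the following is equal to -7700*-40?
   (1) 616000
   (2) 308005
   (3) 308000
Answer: 3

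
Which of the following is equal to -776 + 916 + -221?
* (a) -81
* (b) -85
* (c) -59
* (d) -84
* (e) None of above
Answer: a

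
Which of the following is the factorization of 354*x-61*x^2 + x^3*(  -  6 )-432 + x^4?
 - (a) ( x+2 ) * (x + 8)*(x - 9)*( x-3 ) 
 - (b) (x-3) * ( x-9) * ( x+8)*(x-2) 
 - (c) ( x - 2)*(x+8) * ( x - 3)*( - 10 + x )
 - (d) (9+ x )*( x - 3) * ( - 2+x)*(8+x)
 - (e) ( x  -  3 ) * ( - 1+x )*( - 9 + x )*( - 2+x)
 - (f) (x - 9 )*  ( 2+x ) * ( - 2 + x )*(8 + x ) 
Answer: b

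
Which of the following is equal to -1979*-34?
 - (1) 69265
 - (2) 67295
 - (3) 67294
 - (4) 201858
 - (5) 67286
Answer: 5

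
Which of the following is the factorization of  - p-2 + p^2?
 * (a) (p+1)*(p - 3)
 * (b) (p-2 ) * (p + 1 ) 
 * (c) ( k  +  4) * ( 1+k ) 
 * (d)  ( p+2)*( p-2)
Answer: b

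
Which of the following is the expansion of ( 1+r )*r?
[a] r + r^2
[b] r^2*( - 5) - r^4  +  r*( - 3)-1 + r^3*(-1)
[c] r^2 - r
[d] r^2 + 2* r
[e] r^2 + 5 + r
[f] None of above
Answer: a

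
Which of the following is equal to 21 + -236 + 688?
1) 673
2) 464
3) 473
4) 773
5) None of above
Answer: 3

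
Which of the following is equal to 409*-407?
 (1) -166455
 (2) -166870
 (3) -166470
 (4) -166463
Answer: 4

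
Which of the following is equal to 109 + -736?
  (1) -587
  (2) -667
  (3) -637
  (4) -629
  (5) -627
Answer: 5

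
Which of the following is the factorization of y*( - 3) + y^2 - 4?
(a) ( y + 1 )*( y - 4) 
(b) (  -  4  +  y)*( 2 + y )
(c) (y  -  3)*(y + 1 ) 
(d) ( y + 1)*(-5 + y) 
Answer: a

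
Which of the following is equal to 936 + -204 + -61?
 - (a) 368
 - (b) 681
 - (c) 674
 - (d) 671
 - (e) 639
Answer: d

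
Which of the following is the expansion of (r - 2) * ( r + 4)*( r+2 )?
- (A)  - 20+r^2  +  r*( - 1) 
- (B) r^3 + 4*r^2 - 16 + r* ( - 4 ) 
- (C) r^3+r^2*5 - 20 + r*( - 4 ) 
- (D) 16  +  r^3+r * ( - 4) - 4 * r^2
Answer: B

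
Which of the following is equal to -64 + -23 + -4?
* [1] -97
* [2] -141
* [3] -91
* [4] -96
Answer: 3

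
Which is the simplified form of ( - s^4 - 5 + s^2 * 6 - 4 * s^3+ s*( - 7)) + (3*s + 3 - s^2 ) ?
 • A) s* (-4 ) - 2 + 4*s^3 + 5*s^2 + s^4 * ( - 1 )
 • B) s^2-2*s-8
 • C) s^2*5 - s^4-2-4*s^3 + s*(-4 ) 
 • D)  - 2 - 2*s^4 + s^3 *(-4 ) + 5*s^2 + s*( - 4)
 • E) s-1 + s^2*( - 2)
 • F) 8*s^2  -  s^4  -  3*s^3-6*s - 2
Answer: C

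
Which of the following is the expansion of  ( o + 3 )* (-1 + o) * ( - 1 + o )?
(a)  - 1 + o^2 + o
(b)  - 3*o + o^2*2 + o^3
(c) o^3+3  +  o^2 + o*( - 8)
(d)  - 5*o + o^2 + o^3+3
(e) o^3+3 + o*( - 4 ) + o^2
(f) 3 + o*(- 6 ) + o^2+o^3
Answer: d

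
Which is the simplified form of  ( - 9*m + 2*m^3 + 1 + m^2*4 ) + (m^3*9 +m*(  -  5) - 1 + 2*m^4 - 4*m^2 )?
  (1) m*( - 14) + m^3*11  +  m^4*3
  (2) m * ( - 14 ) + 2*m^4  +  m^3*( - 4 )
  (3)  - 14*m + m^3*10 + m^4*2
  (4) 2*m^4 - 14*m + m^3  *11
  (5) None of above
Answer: 4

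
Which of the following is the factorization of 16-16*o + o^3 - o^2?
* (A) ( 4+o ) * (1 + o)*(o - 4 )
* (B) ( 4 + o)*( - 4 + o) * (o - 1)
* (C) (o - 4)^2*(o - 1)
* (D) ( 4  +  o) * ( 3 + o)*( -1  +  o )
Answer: B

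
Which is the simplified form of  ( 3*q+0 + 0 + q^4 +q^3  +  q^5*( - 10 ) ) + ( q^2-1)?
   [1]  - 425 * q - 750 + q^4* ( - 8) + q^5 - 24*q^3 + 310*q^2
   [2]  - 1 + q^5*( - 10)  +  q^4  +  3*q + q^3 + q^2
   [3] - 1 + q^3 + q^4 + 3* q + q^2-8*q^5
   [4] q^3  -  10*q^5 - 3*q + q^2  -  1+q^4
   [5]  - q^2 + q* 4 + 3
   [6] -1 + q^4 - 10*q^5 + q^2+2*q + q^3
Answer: 2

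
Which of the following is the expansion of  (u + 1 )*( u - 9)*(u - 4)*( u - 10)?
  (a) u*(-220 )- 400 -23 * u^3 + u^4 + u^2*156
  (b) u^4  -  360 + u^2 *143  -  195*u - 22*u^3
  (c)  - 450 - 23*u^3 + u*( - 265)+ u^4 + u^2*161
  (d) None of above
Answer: d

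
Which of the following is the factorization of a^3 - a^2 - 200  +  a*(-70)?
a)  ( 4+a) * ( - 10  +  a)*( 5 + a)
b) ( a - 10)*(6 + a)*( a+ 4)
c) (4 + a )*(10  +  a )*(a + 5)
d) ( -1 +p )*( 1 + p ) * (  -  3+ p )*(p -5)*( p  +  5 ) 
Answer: a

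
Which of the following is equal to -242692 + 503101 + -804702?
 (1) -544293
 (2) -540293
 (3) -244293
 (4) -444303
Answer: 1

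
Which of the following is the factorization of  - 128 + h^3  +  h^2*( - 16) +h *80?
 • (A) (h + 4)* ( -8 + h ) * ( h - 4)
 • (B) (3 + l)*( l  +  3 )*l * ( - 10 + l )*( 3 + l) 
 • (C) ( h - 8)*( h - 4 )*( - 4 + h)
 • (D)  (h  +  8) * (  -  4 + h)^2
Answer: C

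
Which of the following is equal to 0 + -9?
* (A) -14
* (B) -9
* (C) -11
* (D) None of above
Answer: B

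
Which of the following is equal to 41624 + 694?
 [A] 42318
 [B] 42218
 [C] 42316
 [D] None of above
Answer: A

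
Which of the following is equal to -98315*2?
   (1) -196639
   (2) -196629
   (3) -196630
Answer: 3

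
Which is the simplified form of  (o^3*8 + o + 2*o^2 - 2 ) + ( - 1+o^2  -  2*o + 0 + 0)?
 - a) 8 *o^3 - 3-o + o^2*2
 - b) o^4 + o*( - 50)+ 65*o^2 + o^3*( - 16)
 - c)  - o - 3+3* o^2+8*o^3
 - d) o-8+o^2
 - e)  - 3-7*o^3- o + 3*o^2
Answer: c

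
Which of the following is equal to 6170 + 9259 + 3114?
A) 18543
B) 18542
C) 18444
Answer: A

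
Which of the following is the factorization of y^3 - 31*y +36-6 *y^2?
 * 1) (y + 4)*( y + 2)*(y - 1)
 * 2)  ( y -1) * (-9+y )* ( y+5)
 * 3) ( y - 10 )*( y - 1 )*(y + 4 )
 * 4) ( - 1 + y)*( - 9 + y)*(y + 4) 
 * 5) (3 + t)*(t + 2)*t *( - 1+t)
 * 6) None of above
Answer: 4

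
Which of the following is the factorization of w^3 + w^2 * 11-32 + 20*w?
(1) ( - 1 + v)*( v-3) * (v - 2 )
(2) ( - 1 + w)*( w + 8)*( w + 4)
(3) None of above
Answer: 2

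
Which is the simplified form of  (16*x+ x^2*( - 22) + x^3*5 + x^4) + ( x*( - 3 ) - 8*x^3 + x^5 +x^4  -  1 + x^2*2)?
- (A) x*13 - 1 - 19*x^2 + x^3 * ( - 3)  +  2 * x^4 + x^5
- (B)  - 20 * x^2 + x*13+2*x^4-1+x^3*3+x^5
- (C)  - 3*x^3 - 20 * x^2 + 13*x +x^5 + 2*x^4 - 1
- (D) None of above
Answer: C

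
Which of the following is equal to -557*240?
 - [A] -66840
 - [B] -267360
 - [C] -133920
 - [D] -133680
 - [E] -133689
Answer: D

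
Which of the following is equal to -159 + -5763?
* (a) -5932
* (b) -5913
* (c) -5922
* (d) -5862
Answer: c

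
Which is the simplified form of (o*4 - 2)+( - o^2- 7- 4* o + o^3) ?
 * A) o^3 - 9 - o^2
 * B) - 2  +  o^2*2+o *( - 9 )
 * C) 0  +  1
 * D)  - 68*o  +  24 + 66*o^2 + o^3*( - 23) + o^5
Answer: A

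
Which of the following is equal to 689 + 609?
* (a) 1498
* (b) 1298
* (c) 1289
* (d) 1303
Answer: b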